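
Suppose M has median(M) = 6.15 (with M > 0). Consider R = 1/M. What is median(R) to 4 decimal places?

1/M is monotone on this domain, so median(R) = 1/(6.15) ≈ 0.1626.

median(R) = 0.1626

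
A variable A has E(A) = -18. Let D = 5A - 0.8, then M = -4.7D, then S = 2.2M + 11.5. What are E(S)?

E(S) = 950.372

E(D) = 5·(-18) + (-0.8) = -90.8.
E(M) = (-4.7)·(-90.8) = 426.76.
E(S) = 2.2·426.76 + 11.5 = 950.372.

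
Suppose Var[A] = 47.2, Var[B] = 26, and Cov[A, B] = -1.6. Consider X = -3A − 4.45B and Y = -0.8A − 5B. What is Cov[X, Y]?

By bilinearity, Cov[X, Y] = ac·Var[A] + bd·Var[B] + (ad+bc)·Cov[A, B], with a=-3, b=-4.45, c=-0.8, d=-5.
ac·Var[A] = (-3)·(-0.8)·47.2 = 113.28
bd·Var[B] = (-4.45)·(-5)·26 = 578.5
(ad+bc)·Cov[A, B] = (18.56)·(-1.6) = -29.696
Cov[X, Y] = 113.28 + 578.5 + (-29.696) = 662.084.

Cov[X, Y] = 662.084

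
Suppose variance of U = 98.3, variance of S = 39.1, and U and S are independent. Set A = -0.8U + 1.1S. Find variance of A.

variance of A = 110.223

variance of A = a²·variance of U + b²·variance of S + 2ab·Cov(U, S) with a = -0.8, b = 1.1.
Independence gives Cov(U, S) = 0.
= (-0.8)²·98.3 + 1.1²·39.1 + 2·(-0.8)·1.1·0
= 62.912 + 47.311 + 0 = 110.223.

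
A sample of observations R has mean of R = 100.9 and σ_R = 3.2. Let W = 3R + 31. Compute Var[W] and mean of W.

W = 3R + 31 is linear with a = 3, b = 31.
Var[R] = 3.2² = 10.24.
Var[W] = a²·Var[R] = 3²·10.24 = 92.16 (the additive constant 31 does not affect variance).
mean of W = a·mean of R + b = 3·100.9 + 31 = 333.7.

Var[W] = 92.16, mean of W = 333.7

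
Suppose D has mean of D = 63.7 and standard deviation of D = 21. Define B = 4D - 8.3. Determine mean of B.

B = 4D - 8.3 is linear with a = 4, b = -8.3.
mean of B = a·mean of D + b = 4·63.7 + (-8.3) = 246.5.

mean of B = 246.5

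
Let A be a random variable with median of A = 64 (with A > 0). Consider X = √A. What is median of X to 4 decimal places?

√A is monotone on this domain, so median of X = √(64) = 8.

median of X = 8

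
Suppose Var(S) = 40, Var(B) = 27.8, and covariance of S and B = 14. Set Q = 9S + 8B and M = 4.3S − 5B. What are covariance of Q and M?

covariance of Q and M = 287.6

By bilinearity, covariance of Q and M = ac·Var(S) + bd·Var(B) + (ad+bc)·covariance of S and B, with a=9, b=8, c=4.3, d=-5.
ac·Var(S) = 9·4.3·40 = 1548
bd·Var(B) = 8·(-5)·27.8 = -1112
(ad+bc)·covariance of S and B = (-10.6)·14 = -148.4
covariance of Q and M = 1548 + (-1112) + (-148.4) = 287.6.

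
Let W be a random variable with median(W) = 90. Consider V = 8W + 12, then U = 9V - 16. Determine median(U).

median(U) = 6572

median(V) = 8·90 + 12 = 732.
median(U) = 9·732 + (-16) = 6572.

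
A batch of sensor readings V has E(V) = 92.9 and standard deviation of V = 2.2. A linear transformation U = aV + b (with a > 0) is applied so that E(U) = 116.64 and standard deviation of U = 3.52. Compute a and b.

a = 1.6, b = -32

standard deviation of U = a·standard deviation of V (a > 0), so a = 3.52/2.2 = 1.6.
E(U) = a·E(V) + b, so b = 116.64 − 1.6·92.9 = -32.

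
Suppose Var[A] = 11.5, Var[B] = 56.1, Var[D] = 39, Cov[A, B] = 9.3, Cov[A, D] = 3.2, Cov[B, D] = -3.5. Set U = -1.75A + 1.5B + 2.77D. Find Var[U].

Var[U] = a²·Var[A] + b²·Var[B] + c²·Var[D] + 2ab·Cov[A, B] + 2ac·Cov[A, D] + 2bc·Cov[B, D], with a = -1.75, b = 1.5, c = 2.77.
= 35.21875 + 126.225 + 299.2431 + (-48.825) + (-31.024) + (-29.085)
= 351.75285.

Var[U] = 351.75285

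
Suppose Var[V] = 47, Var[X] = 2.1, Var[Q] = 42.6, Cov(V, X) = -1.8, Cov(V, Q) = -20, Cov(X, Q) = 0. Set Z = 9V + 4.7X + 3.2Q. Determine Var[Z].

Var[Z] = a²·Var[V] + b²·Var[X] + c²·Var[Q] + 2ab·Cov(V, X) + 2ac·Cov(V, Q) + 2bc·Cov(X, Q), with a = 9, b = 4.7, c = 3.2.
= 3807 + 46.389 + 436.224 + (-152.28) + (-1152) + 0
= 2985.333.

Var[Z] = 2985.333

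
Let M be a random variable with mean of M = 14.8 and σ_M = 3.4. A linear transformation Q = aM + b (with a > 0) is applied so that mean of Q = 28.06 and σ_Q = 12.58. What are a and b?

a = 3.7, b = -26.7

σ_Q = a·σ_M (a > 0), so a = 12.58/3.4 = 3.7.
mean of Q = a·mean of M + b, so b = 28.06 − 3.7·14.8 = -26.7.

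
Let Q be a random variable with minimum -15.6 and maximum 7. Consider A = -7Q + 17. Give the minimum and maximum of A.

a = -7 < 0, so order reverses: min(A) = a·max(Q)+b = (-7)·7 + 17 = -32; max(A) = a·min(Q)+b = (-7)·(-15.6) + 17 = 126.2.

min(A) = -32, max(A) = 126.2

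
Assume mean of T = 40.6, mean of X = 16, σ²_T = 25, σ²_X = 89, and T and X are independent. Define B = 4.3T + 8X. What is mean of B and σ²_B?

mean of B = 4.3·mean of T + 8·mean of X = 4.3·40.6 + 8·16 = 302.58.
σ²_B = a²·σ²_T + b²·σ²_X + 2ab·Cov(T, X) with a = 4.3, b = 8.
Independence gives Cov(T, X) = 0.
= 4.3²·25 + 8²·89 + 2·4.3·8·0
= 462.25 + 5696 + 0 = 6158.25.

mean of B = 302.58, σ²_B = 6158.25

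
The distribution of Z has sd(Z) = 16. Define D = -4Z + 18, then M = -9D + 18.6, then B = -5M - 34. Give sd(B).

sd(D) = |-4|·16 = 64.
sd(M) = |-9|·64 = 576.
sd(B) = |-5|·576 = 2880.

sd(B) = 2880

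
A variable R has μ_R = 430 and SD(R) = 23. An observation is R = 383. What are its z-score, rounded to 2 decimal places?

z = -2.04

z = (R − μ_R) / SD(R) = (383 − 430) / 23 ≈ -2.04.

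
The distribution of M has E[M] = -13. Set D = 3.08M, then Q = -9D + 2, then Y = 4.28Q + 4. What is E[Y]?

E[D] = 3.08·(-13) = -40.04.
E[Q] = (-9)·(-40.04) + 2 = 362.36.
E[Y] = 4.28·362.36 + 4 = 1554.9008.

E[Y] = 1554.9008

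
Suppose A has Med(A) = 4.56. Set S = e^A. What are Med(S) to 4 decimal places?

e^A is monotone on this domain, so Med(S) = exp(4.56) ≈ 95.5835.

Med(S) = 95.5835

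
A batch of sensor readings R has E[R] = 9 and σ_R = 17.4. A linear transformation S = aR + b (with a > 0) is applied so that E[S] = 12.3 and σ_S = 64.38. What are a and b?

σ_S = a·σ_R (a > 0), so a = 64.38/17.4 = 3.7.
E[S] = a·E[R] + b, so b = 12.3 − 3.7·9 = -21.

a = 3.7, b = -21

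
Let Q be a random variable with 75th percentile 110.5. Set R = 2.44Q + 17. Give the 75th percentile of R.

75th percentile of R = 286.62

Since a = 2.44 > 0 the transformation is increasing, so the 75th percentile of R = a·(P_{75} of Q) + b = 2.44·110.5 + 17 = 286.62.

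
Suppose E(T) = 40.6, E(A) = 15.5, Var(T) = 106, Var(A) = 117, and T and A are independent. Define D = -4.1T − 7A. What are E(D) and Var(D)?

E(D) = (-4.1)·E(T) + (-7)·E(A) = (-4.1)·40.6 + (-7)·15.5 = -274.96.
Var(D) = a²·Var(T) + b²·Var(A) + 2ab·covariance of T and A with a = -4.1, b = -7.
Independence gives covariance of T and A = 0.
= (-4.1)²·106 + (-7)²·117 + 2·(-4.1)·(-7)·0
= 1781.86 + 5733 + 0 = 7514.86.

E(D) = -274.96, Var(D) = 7514.86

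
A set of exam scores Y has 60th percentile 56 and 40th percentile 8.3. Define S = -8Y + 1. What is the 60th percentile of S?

60th percentile of S = -65.4

Since a = -8 < 0 the transformation is decreasing, reversing order: the 60th percentile of S corresponds to the 40th percentile of Y.
So P_{60}(S) = a·P_{40}(Y) + b = (-8)·8.3 + 1 = -65.4.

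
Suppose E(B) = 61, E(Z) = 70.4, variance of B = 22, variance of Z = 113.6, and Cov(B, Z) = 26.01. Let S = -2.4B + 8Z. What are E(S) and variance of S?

E(S) = (-2.4)·E(B) + 8·E(Z) = (-2.4)·61 + 8·70.4 = 416.8.
variance of S = a²·variance of B + b²·variance of Z + 2ab·Cov(B, Z) with a = -2.4, b = 8.
= (-2.4)²·22 + 8²·113.6 + 2·(-2.4)·8·26.01
= 126.72 + 7270.4 + (-998.784) = 6398.336.

E(S) = 416.8, variance of S = 6398.336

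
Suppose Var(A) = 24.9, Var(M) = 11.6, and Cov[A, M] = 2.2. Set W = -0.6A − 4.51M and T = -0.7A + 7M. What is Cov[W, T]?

By bilinearity, Cov[W, T] = ac·Var(A) + bd·Var(M) + (ad+bc)·Cov[A, M], with a=-0.6, b=-4.51, c=-0.7, d=7.
ac·Var(A) = (-0.6)·(-0.7)·24.9 = 10.458
bd·Var(M) = (-4.51)·7·11.6 = -366.212
(ad+bc)·Cov[A, M] = (-1.043)·2.2 = -2.2946
Cov[W, T] = 10.458 + (-366.212) + (-2.2946) = -358.0486.

Cov[W, T] = -358.0486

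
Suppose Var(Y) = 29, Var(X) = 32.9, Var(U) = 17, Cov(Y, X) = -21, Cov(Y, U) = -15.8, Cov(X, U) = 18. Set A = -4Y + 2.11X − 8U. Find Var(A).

Var(A) = 434.07409

Var(A) = a²·Var(Y) + b²·Var(X) + c²·Var(U) + 2ab·Cov(Y, X) + 2ac·Cov(Y, U) + 2bc·Cov(X, U), with a = -4, b = 2.11, c = -8.
= 464 + 146.47409 + 1088 + 354.48 + (-1011.2) + (-607.68)
= 434.07409.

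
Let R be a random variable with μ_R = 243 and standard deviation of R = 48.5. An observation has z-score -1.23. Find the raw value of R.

R = 183.345

R = μ_R + z·standard deviation of R = 243 + (-1.23)·48.5 = 183.345.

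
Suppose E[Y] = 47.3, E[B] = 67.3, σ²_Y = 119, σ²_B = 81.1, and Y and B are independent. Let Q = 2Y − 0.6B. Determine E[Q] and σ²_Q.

E[Q] = 2·E[Y] + (-0.6)·E[B] = 2·47.3 + (-0.6)·67.3 = 54.22.
σ²_Q = a²·σ²_Y + b²·σ²_B + 2ab·Cov[Y, B] with a = 2, b = -0.6.
Independence gives Cov[Y, B] = 0.
= 2²·119 + (-0.6)²·81.1 + 2·2·(-0.6)·0
= 476 + 29.196 + 0 = 505.196.

E[Q] = 54.22, σ²_Q = 505.196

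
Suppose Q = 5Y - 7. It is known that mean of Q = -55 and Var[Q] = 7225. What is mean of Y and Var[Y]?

From Q = 5Y - 7: mean of Q = a·mean of Y + b, so mean of Y = (mean of Q − b)/a = (-55 − (-7))/5 = -9.6.
Var[Q] = a²·Var[Y], so Var[Y] = 7225/5² = 289.

mean of Y = -9.6, Var[Y] = 289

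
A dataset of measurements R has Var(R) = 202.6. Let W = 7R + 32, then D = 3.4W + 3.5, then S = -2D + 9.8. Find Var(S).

Var(S) = 459042.976

Var(W) = 7²·202.6 = 9927.4.
Var(D) = 3.4²·9927.4 = 114760.744.
Var(S) = (-2)²·114760.744 = 459042.976.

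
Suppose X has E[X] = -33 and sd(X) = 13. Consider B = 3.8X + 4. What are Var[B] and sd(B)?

B = 3.8X + 4 is linear with a = 3.8, b = 4.
Var[X] = 13² = 169.
Var[B] = a²·Var[X] = 3.8²·169 = 2440.36 (the additive constant 4 does not affect variance).
sd(B) = |a|·sd(X) = |3.8|·13 = 49.4.

Var[B] = 2440.36, sd(B) = 49.4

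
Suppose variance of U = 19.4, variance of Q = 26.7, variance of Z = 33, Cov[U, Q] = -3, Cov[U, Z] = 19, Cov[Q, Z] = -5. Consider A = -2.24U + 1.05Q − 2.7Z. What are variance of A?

variance of A = a²·variance of U + b²·variance of Q + c²·variance of Z + 2ab·Cov[U, Q] + 2ac·Cov[U, Z] + 2bc·Cov[Q, Z], with a = -2.24, b = 1.05, c = -2.7.
= 97.34144 + 29.43675 + 240.57 + 14.112 + 229.824 + 28.35
= 639.63419.

variance of A = 639.63419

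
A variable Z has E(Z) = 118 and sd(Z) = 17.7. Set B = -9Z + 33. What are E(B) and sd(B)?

B = -9Z + 33 is linear with a = -9, b = 33.
E(B) = a·E(Z) + b = (-9)·118 + 33 = -1029.
sd(B) = |a|·sd(Z) = |-9|·17.7 = 159.3.

E(B) = -1029, sd(B) = 159.3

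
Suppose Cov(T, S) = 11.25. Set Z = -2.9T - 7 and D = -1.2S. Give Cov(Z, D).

Cov(Z, D) = 39.15

Cov(Z, D) = a·c·Cov(T, S) = (-2.9)·(-1.2)·11.25 = 39.15. Additive constants drop out.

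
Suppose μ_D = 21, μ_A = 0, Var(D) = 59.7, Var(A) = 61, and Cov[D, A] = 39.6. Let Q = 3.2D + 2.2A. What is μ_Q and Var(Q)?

μ_Q = 3.2·μ_D + 2.2·μ_A = 3.2·21 + 2.2·0 = 67.2.
Var(Q) = a²·Var(D) + b²·Var(A) + 2ab·Cov[D, A] with a = 3.2, b = 2.2.
= 3.2²·59.7 + 2.2²·61 + 2·3.2·2.2·39.6
= 611.328 + 295.24 + 557.568 = 1464.136.

μ_Q = 67.2, Var(Q) = 1464.136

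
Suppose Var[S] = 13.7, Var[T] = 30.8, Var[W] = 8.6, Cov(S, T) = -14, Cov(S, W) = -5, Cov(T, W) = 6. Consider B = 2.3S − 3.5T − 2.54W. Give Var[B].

Var[B] = a²·Var[S] + b²·Var[T] + c²·Var[W] + 2ab·Cov(S, T) + 2ac·Cov(S, W) + 2bc·Cov(T, W), with a = 2.3, b = -3.5, c = -2.54.
= 72.473 + 377.3 + 55.48376 + 225.4 + 58.42 + 106.68
= 895.75676.

Var[B] = 895.75676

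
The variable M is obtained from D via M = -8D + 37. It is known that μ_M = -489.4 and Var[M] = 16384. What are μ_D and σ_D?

μ_D = 65.8, σ_D = 16

From M = -8D + 37: μ_M = a·μ_D + b, so μ_D = (μ_M − b)/a = (-489.4 − 37)/(-8) = 65.8.
σ_M = √16384 = 128.
σ_M = |a|·σ_D, so σ_D = 128/|-8| = 16.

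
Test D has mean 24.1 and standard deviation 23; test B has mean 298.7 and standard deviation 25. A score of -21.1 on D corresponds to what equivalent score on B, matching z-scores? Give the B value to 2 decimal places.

B = 249.57

z = (-21.1 − 24.1)/23 ≈ -1.9652.
B = 298.7 + z·25 = 298.7 + (-21.1 − 24.1)·25/23 ≈ 249.57.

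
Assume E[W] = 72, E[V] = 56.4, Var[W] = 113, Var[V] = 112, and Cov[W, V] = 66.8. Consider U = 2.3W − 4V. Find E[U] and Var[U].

E[U] = 2.3·E[W] + (-4)·E[V] = 2.3·72 + (-4)·56.4 = -60.
Var[U] = a²·Var[W] + b²·Var[V] + 2ab·Cov[W, V] with a = 2.3, b = -4.
= 2.3²·113 + (-4)²·112 + 2·2.3·(-4)·66.8
= 597.77 + 1792 + (-1229.12) = 1160.65.

E[U] = -60, Var[U] = 1160.65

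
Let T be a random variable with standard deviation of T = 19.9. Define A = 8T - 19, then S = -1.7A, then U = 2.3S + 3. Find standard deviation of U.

standard deviation of A = |8|·19.9 = 159.2.
standard deviation of S = |-1.7|·159.2 = 270.64.
standard deviation of U = |2.3|·270.64 = 622.472.

standard deviation of U = 622.472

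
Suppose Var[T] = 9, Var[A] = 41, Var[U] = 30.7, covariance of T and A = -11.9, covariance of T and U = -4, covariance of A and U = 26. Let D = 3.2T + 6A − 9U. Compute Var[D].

Var[D] = a²·Var[T] + b²·Var[A] + c²·Var[U] + 2ab·covariance of T and A + 2ac·covariance of T and U + 2bc·covariance of A and U, with a = 3.2, b = 6, c = -9.
= 92.16 + 1476 + 2486.7 + (-456.96) + 230.4 + (-2808)
= 1020.3.

Var[D] = 1020.3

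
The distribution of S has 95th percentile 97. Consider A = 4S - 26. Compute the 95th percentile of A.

Since a = 4 > 0 the transformation is increasing, so the 95th percentile of A = a·(P_{95} of S) + b = 4·97 + (-26) = 362.

95th percentile of A = 362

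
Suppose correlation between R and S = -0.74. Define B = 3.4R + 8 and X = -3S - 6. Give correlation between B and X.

correlation between B and X = 0.74

Linear rescalings preserve |correlation|; the slopes 3.4 and -3 have opposite signs, so the correlation flips sign: correlation between B and X = −correlation between R and S = 0.74.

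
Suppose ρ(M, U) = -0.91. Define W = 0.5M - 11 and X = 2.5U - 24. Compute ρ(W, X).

Linear rescalings preserve correlation up to sign; here the slopes 0.5 and 2.5 have the same sign, so ρ(W, X) = ρ(M, U) = -0.91.

ρ(W, X) = -0.91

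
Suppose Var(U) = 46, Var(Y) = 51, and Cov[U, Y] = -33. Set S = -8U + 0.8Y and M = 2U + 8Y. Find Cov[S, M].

Cov[S, M] = 1649.6

By bilinearity, Cov[S, M] = ac·Var(U) + bd·Var(Y) + (ad+bc)·Cov[U, Y], with a=-8, b=0.8, c=2, d=8.
ac·Var(U) = (-8)·2·46 = -736
bd·Var(Y) = 0.8·8·51 = 326.4
(ad+bc)·Cov[U, Y] = (-62.4)·(-33) = 2059.2
Cov[S, M] = -736 + 326.4 + 2059.2 = 1649.6.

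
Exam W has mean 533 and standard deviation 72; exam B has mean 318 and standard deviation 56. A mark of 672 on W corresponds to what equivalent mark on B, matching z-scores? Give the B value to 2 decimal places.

z = (672 − 533)/72 ≈ 1.9306.
B = 318 + z·56 = 318 + (672 − 533)·56/72 ≈ 426.11.

B = 426.11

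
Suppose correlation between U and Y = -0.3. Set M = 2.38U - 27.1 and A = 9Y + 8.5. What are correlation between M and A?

Linear rescalings preserve correlation up to sign; here the slopes 2.38 and 9 have the same sign, so correlation between M and A = correlation between U and Y = -0.3.

correlation between M and A = -0.3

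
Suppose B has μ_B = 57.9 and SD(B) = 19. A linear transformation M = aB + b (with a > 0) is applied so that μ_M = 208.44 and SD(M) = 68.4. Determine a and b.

SD(M) = a·SD(B) (a > 0), so a = 68.4/19 = 3.6.
μ_M = a·μ_B + b, so b = 208.44 − 3.6·57.9 = 0.

a = 3.6, b = 0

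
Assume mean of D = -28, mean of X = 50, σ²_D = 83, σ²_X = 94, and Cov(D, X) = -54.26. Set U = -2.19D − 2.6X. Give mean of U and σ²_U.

mean of U = (-2.19)·mean of D + (-2.6)·mean of X = (-2.19)·(-28) + (-2.6)·50 = -68.68.
σ²_U = a²·σ²_D + b²·σ²_X + 2ab·Cov(D, X) with a = -2.19, b = -2.6.
= (-2.19)²·83 + (-2.6)²·94 + 2·(-2.19)·(-2.6)·(-54.26)
= 398.0763 + 635.44 + (-617.91288) = 415.60342.

mean of U = -68.68, σ²_U = 415.60342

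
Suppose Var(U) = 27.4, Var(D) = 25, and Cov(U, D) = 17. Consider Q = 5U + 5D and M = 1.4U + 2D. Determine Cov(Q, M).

Cov(Q, M) = 730.8

By bilinearity, Cov(Q, M) = ac·Var(U) + bd·Var(D) + (ad+bc)·Cov(U, D), with a=5, b=5, c=1.4, d=2.
ac·Var(U) = 5·1.4·27.4 = 191.8
bd·Var(D) = 5·2·25 = 250
(ad+bc)·Cov(U, D) = (17)·17 = 289
Cov(Q, M) = 191.8 + 250 + 289 = 730.8.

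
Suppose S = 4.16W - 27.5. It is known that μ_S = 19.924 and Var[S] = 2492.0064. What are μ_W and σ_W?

μ_W = 11.4, σ_W = 12

From S = 4.16W - 27.5: μ_S = a·μ_W + b, so μ_W = (μ_S − b)/a = (19.924 − (-27.5))/4.16 = 11.4.
σ_S = √2492.0064 = 49.92.
σ_S = |a|·σ_W, so σ_W = 49.92/|4.16| = 12.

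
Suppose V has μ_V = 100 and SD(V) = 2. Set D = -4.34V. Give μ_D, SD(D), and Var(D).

D = -4.34V is linear with a = -4.34, b = 0.
μ_D = a·μ_V + b = (-4.34)·100 = -434.
SD(D) = |a|·SD(V) = |-4.34|·2 = 8.68.
Var(V) = 2² = 4.
Var(D) = a²·Var(V) = (-4.34)²·4 = 75.3424.

μ_D = -434, SD(D) = 8.68, Var(D) = 75.3424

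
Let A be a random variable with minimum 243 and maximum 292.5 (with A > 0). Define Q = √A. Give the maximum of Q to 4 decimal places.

√A is increasing on this domain, so max(Q) comes from max(A) = 292.5: max(Q) = √(292.5) ≈ 17.1026.

max(Q) = 17.1026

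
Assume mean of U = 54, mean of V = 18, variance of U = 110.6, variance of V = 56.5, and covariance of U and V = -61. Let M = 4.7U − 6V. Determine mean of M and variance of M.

mean of M = 4.7·mean of U + (-6)·mean of V = 4.7·54 + (-6)·18 = 145.8.
variance of M = a²·variance of U + b²·variance of V + 2ab·covariance of U and V with a = 4.7, b = -6.
= 4.7²·110.6 + (-6)²·56.5 + 2·4.7·(-6)·(-61)
= 2443.154 + 2034 + 3440.4 = 7917.554.

mean of M = 145.8, variance of M = 7917.554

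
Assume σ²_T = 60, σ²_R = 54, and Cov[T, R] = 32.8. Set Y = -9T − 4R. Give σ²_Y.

σ²_Y = 8085.6

σ²_Y = a²·σ²_T + b²·σ²_R + 2ab·Cov[T, R] with a = -9, b = -4.
= (-9)²·60 + (-4)²·54 + 2·(-9)·(-4)·32.8
= 4860 + 864 + 2361.6 = 8085.6.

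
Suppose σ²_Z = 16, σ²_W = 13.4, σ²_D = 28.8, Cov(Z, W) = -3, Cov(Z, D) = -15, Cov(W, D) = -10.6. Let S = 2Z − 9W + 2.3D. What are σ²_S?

σ²_S = a²·σ²_Z + b²·σ²_W + c²·σ²_D + 2ab·Cov(Z, W) + 2ac·Cov(Z, D) + 2bc·Cov(W, D), with a = 2, b = -9, c = 2.3.
= 64 + 1085.4 + 152.352 + 108 + (-138) + 438.84
= 1710.592.

σ²_S = 1710.592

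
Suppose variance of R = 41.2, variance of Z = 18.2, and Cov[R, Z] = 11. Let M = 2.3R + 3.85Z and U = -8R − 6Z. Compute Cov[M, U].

By bilinearity, Cov[M, U] = ac·variance of R + bd·variance of Z + (ad+bc)·Cov[R, Z], with a=2.3, b=3.85, c=-8, d=-6.
ac·variance of R = 2.3·(-8)·41.2 = -758.08
bd·variance of Z = 3.85·(-6)·18.2 = -420.42
(ad+bc)·Cov[R, Z] = (-44.6)·11 = -490.6
Cov[M, U] = -758.08 + (-420.42) + (-490.6) = -1669.1.

Cov[M, U] = -1669.1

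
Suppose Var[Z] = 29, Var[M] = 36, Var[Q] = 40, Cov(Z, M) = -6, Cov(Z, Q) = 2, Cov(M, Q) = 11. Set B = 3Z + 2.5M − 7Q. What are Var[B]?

Var[B] = 1887

Var[B] = a²·Var[Z] + b²·Var[M] + c²·Var[Q] + 2ab·Cov(Z, M) + 2ac·Cov(Z, Q) + 2bc·Cov(M, Q), with a = 3, b = 2.5, c = -7.
= 261 + 225 + 1960 + (-90) + (-84) + (-385)
= 1887.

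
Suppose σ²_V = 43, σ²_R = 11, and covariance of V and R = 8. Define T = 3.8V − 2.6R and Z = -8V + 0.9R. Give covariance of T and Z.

covariance of T and Z = -1139.18

By bilinearity, covariance of T and Z = ac·σ²_V + bd·σ²_R + (ad+bc)·covariance of V and R, with a=3.8, b=-2.6, c=-8, d=0.9.
ac·σ²_V = 3.8·(-8)·43 = -1307.2
bd·σ²_R = (-2.6)·0.9·11 = -25.74
(ad+bc)·covariance of V and R = (24.22)·8 = 193.76
covariance of T and Z = -1307.2 + (-25.74) + 193.76 = -1139.18.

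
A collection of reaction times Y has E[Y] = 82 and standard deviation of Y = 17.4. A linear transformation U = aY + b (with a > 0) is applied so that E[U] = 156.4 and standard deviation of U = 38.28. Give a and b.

a = 2.2, b = -24

standard deviation of U = a·standard deviation of Y (a > 0), so a = 38.28/17.4 = 2.2.
E[U] = a·E[Y] + b, so b = 156.4 − 2.2·82 = -24.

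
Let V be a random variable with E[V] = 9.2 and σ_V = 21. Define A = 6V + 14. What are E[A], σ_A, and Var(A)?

E[A] = 69.2, σ_A = 126, Var(A) = 15876

A = 6V + 14 is linear with a = 6, b = 14.
E[A] = a·E[V] + b = 6·9.2 + 14 = 69.2.
σ_A = |a|·σ_V = |6|·21 = 126.
Var(V) = 21² = 441.
Var(A) = a²·Var(V) = 6²·441 = 15876 (the additive constant 14 does not affect variance).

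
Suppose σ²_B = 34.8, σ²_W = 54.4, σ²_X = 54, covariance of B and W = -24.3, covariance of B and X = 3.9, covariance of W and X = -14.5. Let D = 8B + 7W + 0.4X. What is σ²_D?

σ²_D = a²·σ²_B + b²·σ²_W + c²·σ²_X + 2ab·covariance of B and W + 2ac·covariance of B and X + 2bc·covariance of W and X, with a = 8, b = 7, c = 0.4.
= 2227.2 + 2665.6 + 8.64 + (-2721.6) + 24.96 + (-81.2)
= 2123.6.

σ²_D = 2123.6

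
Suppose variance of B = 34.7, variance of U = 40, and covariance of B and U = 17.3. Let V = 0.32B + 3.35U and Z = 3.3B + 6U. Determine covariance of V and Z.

covariance of V and Z = 1065.1107

By bilinearity, covariance of V and Z = ac·variance of B + bd·variance of U + (ad+bc)·covariance of B and U, with a=0.32, b=3.35, c=3.3, d=6.
ac·variance of B = 0.32·3.3·34.7 = 36.6432
bd·variance of U = 3.35·6·40 = 804
(ad+bc)·covariance of B and U = (12.975)·17.3 = 224.4675
covariance of V and Z = 36.6432 + 804 + 224.4675 = 1065.1107.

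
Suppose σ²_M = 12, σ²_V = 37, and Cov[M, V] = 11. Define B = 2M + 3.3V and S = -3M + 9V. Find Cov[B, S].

Cov[B, S] = 1116

By bilinearity, Cov[B, S] = ac·σ²_M + bd·σ²_V + (ad+bc)·Cov[M, V], with a=2, b=3.3, c=-3, d=9.
ac·σ²_M = 2·(-3)·12 = -72
bd·σ²_V = 3.3·9·37 = 1098.9
(ad+bc)·Cov[M, V] = (8.1)·11 = 89.1
Cov[B, S] = -72 + 1098.9 + 89.1 = 1116.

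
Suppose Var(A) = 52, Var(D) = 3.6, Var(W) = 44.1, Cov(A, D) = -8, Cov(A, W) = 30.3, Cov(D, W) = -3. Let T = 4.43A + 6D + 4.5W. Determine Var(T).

Var(T) = 2663.9008

Var(T) = a²·Var(A) + b²·Var(D) + c²·Var(W) + 2ab·Cov(A, D) + 2ac·Cov(A, W) + 2bc·Cov(D, W), with a = 4.43, b = 6, c = 4.5.
= 1020.4948 + 129.6 + 893.025 + (-425.28) + 1208.061 + (-162)
= 2663.9008.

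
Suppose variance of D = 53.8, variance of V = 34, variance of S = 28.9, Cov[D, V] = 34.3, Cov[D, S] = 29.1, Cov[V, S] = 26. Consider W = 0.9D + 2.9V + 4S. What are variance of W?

variance of W = a²·variance of D + b²·variance of V + c²·variance of S + 2ab·Cov[D, V] + 2ac·Cov[D, S] + 2bc·Cov[V, S], with a = 0.9, b = 2.9, c = 4.
= 43.578 + 285.94 + 462.4 + 179.046 + 209.52 + 603.2
= 1783.684.

variance of W = 1783.684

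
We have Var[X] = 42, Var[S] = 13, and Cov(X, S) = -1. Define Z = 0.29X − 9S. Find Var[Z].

Var[Z] = 1061.7522

Var[Z] = a²·Var[X] + b²·Var[S] + 2ab·Cov(X, S) with a = 0.29, b = -9.
= 0.29²·42 + (-9)²·13 + 2·0.29·(-9)·(-1)
= 3.5322 + 1053 + 5.22 = 1061.7522.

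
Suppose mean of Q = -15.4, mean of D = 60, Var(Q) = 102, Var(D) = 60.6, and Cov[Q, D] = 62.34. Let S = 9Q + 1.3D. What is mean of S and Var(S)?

mean of S = 9·mean of Q + 1.3·mean of D = 9·(-15.4) + 1.3·60 = -60.6.
Var(S) = a²·Var(Q) + b²·Var(D) + 2ab·Cov[Q, D] with a = 9, b = 1.3.
= 9²·102 + 1.3²·60.6 + 2·9·1.3·62.34
= 8262 + 102.414 + 1458.756 = 9823.17.

mean of S = -60.6, Var(S) = 9823.17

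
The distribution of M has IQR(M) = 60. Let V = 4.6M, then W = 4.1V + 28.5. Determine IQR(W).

IQR(V) = |4.6|·60 = 276.
IQR(W) = |4.1|·276 = 1131.6.

IQR(W) = 1131.6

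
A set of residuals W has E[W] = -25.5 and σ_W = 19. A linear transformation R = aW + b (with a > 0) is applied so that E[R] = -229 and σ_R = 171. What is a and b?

a = 9, b = 0.5

σ_R = a·σ_W (a > 0), so a = 171/19 = 9.
E[R] = a·E[W] + b, so b = -229 − 9·(-25.5) = 0.5.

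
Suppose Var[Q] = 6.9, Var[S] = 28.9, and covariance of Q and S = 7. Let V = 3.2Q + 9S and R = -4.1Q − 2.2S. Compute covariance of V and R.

By bilinearity, covariance of V and R = ac·Var[Q] + bd·Var[S] + (ad+bc)·covariance of Q and S, with a=3.2, b=9, c=-4.1, d=-2.2.
ac·Var[Q] = 3.2·(-4.1)·6.9 = -90.528
bd·Var[S] = 9·(-2.2)·28.9 = -572.22
(ad+bc)·covariance of Q and S = (-43.94)·7 = -307.58
covariance of V and R = -90.528 + (-572.22) + (-307.58) = -970.328.

covariance of V and R = -970.328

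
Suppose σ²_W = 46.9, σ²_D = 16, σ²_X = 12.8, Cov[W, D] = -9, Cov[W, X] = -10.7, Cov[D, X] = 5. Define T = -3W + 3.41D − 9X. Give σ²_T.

σ²_T = 944.3896

σ²_T = a²·σ²_W + b²·σ²_D + c²·σ²_X + 2ab·Cov[W, D] + 2ac·Cov[W, X] + 2bc·Cov[D, X], with a = -3, b = 3.41, c = -9.
= 422.1 + 186.0496 + 1036.8 + 184.14 + (-577.8) + (-306.9)
= 944.3896.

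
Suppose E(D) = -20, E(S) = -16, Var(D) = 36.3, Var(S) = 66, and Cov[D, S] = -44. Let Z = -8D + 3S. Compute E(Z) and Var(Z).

E(Z) = (-8)·E(D) + 3·E(S) = (-8)·(-20) + 3·(-16) = 112.
Var(Z) = a²·Var(D) + b²·Var(S) + 2ab·Cov[D, S] with a = -8, b = 3.
= (-8)²·36.3 + 3²·66 + 2·(-8)·3·(-44)
= 2323.2 + 594 + 2112 = 5029.2.

E(Z) = 112, Var(Z) = 5029.2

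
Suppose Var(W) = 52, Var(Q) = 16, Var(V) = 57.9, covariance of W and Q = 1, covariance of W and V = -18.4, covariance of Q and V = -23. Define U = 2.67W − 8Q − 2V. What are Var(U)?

Var(U) = 1044.0948

Var(U) = a²·Var(W) + b²·Var(Q) + c²·Var(V) + 2ab·covariance of W and Q + 2ac·covariance of W and V + 2bc·covariance of Q and V, with a = 2.67, b = -8, c = -2.
= 370.7028 + 1024 + 231.6 + (-42.72) + 196.512 + (-736)
= 1044.0948.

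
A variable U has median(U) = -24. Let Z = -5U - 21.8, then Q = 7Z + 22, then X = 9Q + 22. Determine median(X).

median(Z) = (-5)·(-24) + (-21.8) = 98.2.
median(Q) = 7·98.2 + 22 = 709.4.
median(X) = 9·709.4 + 22 = 6406.6.

median(X) = 6406.6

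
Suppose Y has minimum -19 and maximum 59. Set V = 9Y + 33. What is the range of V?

Range of Y = 59 − (-19) = 78.
Range(V) = |a|·Range(Y) = |9|·78 = 702.

Range(V) = 702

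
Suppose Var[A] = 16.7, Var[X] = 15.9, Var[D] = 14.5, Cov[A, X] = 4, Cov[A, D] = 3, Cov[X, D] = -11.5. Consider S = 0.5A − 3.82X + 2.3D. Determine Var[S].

Var[S] = 506.59716

Var[S] = a²·Var[A] + b²·Var[X] + c²·Var[D] + 2ab·Cov[A, X] + 2ac·Cov[A, D] + 2bc·Cov[X, D], with a = 0.5, b = -3.82, c = 2.3.
= 4.175 + 232.01916 + 76.705 + (-15.28) + 6.9 + 202.078
= 506.59716.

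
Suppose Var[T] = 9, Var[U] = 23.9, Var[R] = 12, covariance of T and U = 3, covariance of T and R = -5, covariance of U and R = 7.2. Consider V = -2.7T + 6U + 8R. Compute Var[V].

Var[V] = a²·Var[T] + b²·Var[U] + c²·Var[R] + 2ab·covariance of T and U + 2ac·covariance of T and R + 2bc·covariance of U and R, with a = -2.7, b = 6, c = 8.
= 65.61 + 860.4 + 768 + (-97.2) + 216 + 691.2
= 2504.01.

Var[V] = 2504.01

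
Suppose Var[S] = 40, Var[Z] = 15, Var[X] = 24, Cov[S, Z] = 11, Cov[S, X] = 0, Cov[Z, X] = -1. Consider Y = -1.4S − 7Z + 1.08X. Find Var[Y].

Var[Y] = a²·Var[S] + b²·Var[Z] + c²·Var[X] + 2ab·Cov[S, Z] + 2ac·Cov[S, X] + 2bc·Cov[Z, X], with a = -1.4, b = -7, c = 1.08.
= 78.4 + 735 + 27.9936 + 215.6 + 0 + 15.12
= 1072.1136.

Var[Y] = 1072.1136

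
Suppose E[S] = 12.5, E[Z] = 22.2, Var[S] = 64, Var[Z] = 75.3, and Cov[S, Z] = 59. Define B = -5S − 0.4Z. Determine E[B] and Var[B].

E[B] = -71.38, Var[B] = 1848.048

E[B] = (-5)·E[S] + (-0.4)·E[Z] = (-5)·12.5 + (-0.4)·22.2 = -71.38.
Var[B] = a²·Var[S] + b²·Var[Z] + 2ab·Cov[S, Z] with a = -5, b = -0.4.
= (-5)²·64 + (-0.4)²·75.3 + 2·(-5)·(-0.4)·59
= 1600 + 12.048 + 236 = 1848.048.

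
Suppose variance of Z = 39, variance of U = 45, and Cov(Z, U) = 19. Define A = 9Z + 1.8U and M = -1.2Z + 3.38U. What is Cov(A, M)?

By bilinearity, Cov(A, M) = ac·variance of Z + bd·variance of U + (ad+bc)·Cov(Z, U), with a=9, b=1.8, c=-1.2, d=3.38.
ac·variance of Z = 9·(-1.2)·39 = -421.2
bd·variance of U = 1.8·3.38·45 = 273.78
(ad+bc)·Cov(Z, U) = (28.26)·19 = 536.94
Cov(A, M) = -421.2 + 273.78 + 536.94 = 389.52.

Cov(A, M) = 389.52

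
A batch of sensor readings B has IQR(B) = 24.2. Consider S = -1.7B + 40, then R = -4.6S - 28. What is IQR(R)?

IQR(S) = |-1.7|·24.2 = 41.14.
IQR(R) = |-4.6|·41.14 = 189.244.

IQR(R) = 189.244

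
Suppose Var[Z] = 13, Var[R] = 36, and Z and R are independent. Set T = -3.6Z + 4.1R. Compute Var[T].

Var[T] = 773.64

Var[T] = a²·Var[Z] + b²·Var[R] + 2ab·Cov(Z, R) with a = -3.6, b = 4.1.
Independence gives Cov(Z, R) = 0.
= (-3.6)²·13 + 4.1²·36 + 2·(-3.6)·4.1·0
= 168.48 + 605.16 + 0 = 773.64.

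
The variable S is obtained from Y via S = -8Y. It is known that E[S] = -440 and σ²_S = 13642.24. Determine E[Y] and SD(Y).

From S = -8Y: E[S] = a·E[Y] + b, so E[Y] = (E[S] − b)/a = (-440 − 0)/(-8) = 55.
SD(S) = √13642.24 = 116.8.
SD(S) = |a|·SD(Y), so SD(Y) = 116.8/|-8| = 14.6.

E[Y] = 55, SD(Y) = 14.6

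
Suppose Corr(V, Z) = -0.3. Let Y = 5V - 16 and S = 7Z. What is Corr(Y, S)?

Linear rescalings preserve correlation up to sign; here the slopes 5 and 7 have the same sign, so Corr(Y, S) = Corr(V, Z) = -0.3.

Corr(Y, S) = -0.3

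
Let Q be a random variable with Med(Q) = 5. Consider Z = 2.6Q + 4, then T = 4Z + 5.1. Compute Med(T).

Med(T) = 73.1

Med(Z) = 2.6·5 + 4 = 17.
Med(T) = 4·17 + 5.1 = 73.1.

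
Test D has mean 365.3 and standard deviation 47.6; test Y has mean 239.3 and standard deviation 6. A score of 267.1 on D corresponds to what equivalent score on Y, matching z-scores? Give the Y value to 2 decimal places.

z = (267.1 − 365.3)/47.6 ≈ -2.063.
Y = 239.3 + z·6 = 239.3 + (267.1 − 365.3)·6/47.6 ≈ 226.92.

Y = 226.92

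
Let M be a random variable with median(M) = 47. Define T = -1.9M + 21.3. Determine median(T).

median(T) = -68

A linear map preserves order up to sign, so median(T) = a·median(M) + b = (-1.9)·47 + 21.3 = -68.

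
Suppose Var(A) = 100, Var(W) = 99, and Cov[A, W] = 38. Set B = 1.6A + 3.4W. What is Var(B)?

Var(B) = 1813.88

Var(B) = a²·Var(A) + b²·Var(W) + 2ab·Cov[A, W] with a = 1.6, b = 3.4.
= 1.6²·100 + 3.4²·99 + 2·1.6·3.4·38
= 256 + 1144.44 + 413.44 = 1813.88.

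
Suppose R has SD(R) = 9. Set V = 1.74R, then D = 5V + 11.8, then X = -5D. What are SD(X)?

SD(X) = 391.5

SD(V) = |1.74|·9 = 15.66.
SD(D) = |5|·15.66 = 78.3.
SD(X) = |-5|·78.3 = 391.5.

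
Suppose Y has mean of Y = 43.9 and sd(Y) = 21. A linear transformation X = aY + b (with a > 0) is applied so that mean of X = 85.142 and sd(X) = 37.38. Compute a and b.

sd(X) = a·sd(Y) (a > 0), so a = 37.38/21 = 1.78.
mean of X = a·mean of Y + b, so b = 85.142 − 1.78·43.9 = 7.

a = 1.78, b = 7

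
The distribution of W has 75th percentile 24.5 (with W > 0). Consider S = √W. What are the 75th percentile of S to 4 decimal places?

75th percentile of S = 4.9497

√W is increasing, so P_{75}(S) = g(P_{75}(W)) ≈ 4.9497.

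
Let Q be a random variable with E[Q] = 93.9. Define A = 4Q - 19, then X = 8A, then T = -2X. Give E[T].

E[A] = 4·93.9 + (-19) = 356.6.
E[X] = 8·356.6 = 2852.8.
E[T] = (-2)·2852.8 = -5705.6.

E[T] = -5705.6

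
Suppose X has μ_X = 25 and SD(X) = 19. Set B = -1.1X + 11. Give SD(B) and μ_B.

SD(B) = 20.9, μ_B = -16.5

B = -1.1X + 11 is linear with a = -1.1, b = 11.
SD(B) = |a|·SD(X) = |-1.1|·19 = 20.9.
μ_B = a·μ_X + b = (-1.1)·25 + 11 = -16.5.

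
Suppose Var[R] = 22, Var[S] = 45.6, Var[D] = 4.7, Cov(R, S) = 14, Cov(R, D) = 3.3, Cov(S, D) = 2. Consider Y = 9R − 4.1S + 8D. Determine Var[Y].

Var[Y] = 2160.136

Var[Y] = a²·Var[R] + b²·Var[S] + c²·Var[D] + 2ab·Cov(R, S) + 2ac·Cov(R, D) + 2bc·Cov(S, D), with a = 9, b = -4.1, c = 8.
= 1782 + 766.536 + 300.8 + (-1033.2) + 475.2 + (-131.2)
= 2160.136.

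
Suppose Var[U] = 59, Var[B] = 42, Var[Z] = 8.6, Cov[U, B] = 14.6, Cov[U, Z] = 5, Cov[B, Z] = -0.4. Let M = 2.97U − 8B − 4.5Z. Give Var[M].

Var[M] = a²·Var[U] + b²·Var[B] + c²·Var[Z] + 2ab·Cov[U, B] + 2ac·Cov[U, Z] + 2bc·Cov[B, Z], with a = 2.97, b = -8, c = -4.5.
= 520.4331 + 2688 + 174.15 + (-693.792) + (-133.65) + (-28.8)
= 2526.3411.

Var[M] = 2526.3411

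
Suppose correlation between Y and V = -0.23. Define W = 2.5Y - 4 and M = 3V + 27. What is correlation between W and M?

correlation between W and M = -0.23

Linear rescalings preserve correlation up to sign; here the slopes 2.5 and 3 have the same sign, so correlation between W and M = correlation between Y and V = -0.23.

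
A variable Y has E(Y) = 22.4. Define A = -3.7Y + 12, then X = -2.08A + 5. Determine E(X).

E(A) = (-3.7)·22.4 + 12 = -70.88.
E(X) = (-2.08)·(-70.88) + 5 = 152.4304.

E(X) = 152.4304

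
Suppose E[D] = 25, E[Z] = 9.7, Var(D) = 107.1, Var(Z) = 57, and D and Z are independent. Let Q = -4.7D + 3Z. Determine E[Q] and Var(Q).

E[Q] = -88.4, Var(Q) = 2878.839

E[Q] = (-4.7)·E[D] + 3·E[Z] = (-4.7)·25 + 3·9.7 = -88.4.
Var(Q) = a²·Var(D) + b²·Var(Z) + 2ab·Cov(D, Z) with a = -4.7, b = 3.
Independence gives Cov(D, Z) = 0.
= (-4.7)²·107.1 + 3²·57 + 2·(-4.7)·3·0
= 2365.839 + 513 + 0 = 2878.839.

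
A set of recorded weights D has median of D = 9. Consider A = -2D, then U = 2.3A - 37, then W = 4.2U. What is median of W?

median of W = -329.28

median of A = (-2)·9 = -18.
median of U = 2.3·(-18) + (-37) = -78.4.
median of W = 4.2·(-78.4) = -329.28.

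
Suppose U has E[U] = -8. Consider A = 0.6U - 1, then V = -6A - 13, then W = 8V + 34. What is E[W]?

E[W] = 208.4

E[A] = 0.6·(-8) + (-1) = -5.8.
E[V] = (-6)·(-5.8) + (-13) = 21.8.
E[W] = 8·21.8 + 34 = 208.4.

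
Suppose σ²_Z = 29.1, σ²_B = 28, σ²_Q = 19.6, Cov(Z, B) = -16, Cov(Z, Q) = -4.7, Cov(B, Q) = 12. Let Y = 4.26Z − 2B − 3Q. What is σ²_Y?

σ²_Y = a²·σ²_Z + b²·σ²_B + c²·σ²_Q + 2ab·Cov(Z, B) + 2ac·Cov(Z, Q) + 2bc·Cov(B, Q), with a = 4.26, b = -2, c = -3.
= 528.09516 + 112 + 176.4 + 272.64 + 120.132 + 144
= 1353.26716.

σ²_Y = 1353.26716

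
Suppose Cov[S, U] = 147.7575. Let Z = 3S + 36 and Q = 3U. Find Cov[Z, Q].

Cov[Z, Q] = a·c·Cov[S, U] = 3·3·147.7575 = 1329.8175. Additive constants drop out.

Cov[Z, Q] = 1329.8175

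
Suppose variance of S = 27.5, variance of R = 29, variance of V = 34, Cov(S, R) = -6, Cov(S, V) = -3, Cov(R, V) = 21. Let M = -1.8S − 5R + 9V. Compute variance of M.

variance of M = 1667.3

variance of M = a²·variance of S + b²·variance of R + c²·variance of V + 2ab·Cov(S, R) + 2ac·Cov(S, V) + 2bc·Cov(R, V), with a = -1.8, b = -5, c = 9.
= 89.1 + 725 + 2754 + (-108) + 97.2 + (-1890)
= 1667.3.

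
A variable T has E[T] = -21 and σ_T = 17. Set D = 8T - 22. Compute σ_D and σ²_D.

D = 8T - 22 is linear with a = 8, b = -22.
σ_D = |a|·σ_T = |8|·17 = 136.
σ²_T = 17² = 289.
σ²_D = a²·σ²_T = 8²·289 = 18496 (the additive constant -22 does not affect variance).

σ_D = 136, σ²_D = 18496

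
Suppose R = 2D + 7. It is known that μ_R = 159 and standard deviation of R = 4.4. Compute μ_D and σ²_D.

From R = 2D + 7: μ_R = a·μ_D + b, so μ_D = (μ_R − b)/a = (159 − 7)/2 = 76.
σ²_R = 4.4² = 19.36.
σ²_R = a²·σ²_D, so σ²_D = 19.36/2² = 4.84.

μ_D = 76, σ²_D = 4.84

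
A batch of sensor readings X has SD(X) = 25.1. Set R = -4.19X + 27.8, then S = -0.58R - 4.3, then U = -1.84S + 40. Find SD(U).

SD(R) = |-4.19|·25.1 = 105.169.
SD(S) = |-0.58|·105.169 = 60.99802.
SD(U) = |-1.84|·60.99802 = 112.2363568.

SD(U) = 112.2363568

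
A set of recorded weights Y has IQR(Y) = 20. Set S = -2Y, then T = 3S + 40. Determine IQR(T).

IQR(T) = 120

IQR(S) = |-2|·20 = 40.
IQR(T) = |3|·40 = 120.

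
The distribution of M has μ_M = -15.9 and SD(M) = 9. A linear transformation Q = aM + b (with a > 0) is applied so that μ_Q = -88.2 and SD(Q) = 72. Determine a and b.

SD(Q) = a·SD(M) (a > 0), so a = 72/9 = 8.
μ_Q = a·μ_M + b, so b = -88.2 − 8·(-15.9) = 39.

a = 8, b = 39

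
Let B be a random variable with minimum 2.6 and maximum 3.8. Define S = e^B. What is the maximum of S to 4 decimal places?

e^B is increasing on this domain, so max(S) comes from max(B) = 3.8: max(S) = exp(3.8) ≈ 44.7012.

max(S) = 44.7012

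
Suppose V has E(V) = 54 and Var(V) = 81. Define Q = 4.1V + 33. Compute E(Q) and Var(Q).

Q = 4.1V + 33 is linear with a = 4.1, b = 33.
E(Q) = a·E(V) + b = 4.1·54 + 33 = 254.4.
Var(Q) = a²·Var(V) = 4.1²·81 = 1361.61 (the additive constant 33 does not affect variance).

E(Q) = 254.4, Var(Q) = 1361.61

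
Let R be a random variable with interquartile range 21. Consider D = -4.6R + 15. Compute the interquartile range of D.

Under D = aR + b, IQR(D) = |a|·IQR(R) = |-4.6|·21 = 96.6 (shifts cancel; spread scales by |a|).

IQR(D) = 96.6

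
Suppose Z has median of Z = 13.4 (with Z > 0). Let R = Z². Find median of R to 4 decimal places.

median of R = 179.56

Z² is monotone on this domain, so median of R = square(13.4) = 179.56.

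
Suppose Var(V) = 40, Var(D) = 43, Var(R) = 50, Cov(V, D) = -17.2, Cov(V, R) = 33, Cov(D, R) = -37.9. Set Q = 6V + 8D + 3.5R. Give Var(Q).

Var(Q) = a²·Var(V) + b²·Var(D) + c²·Var(R) + 2ab·Cov(V, D) + 2ac·Cov(V, R) + 2bc·Cov(D, R), with a = 6, b = 8, c = 3.5.
= 1440 + 2752 + 612.5 + (-1651.2) + 1386 + (-2122.4)
= 2416.9.

Var(Q) = 2416.9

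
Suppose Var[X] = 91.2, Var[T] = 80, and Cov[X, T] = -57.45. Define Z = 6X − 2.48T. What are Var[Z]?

Var[Z] = 5484.944

Var[Z] = a²·Var[X] + b²·Var[T] + 2ab·Cov[X, T] with a = 6, b = -2.48.
= 6²·91.2 + (-2.48)²·80 + 2·6·(-2.48)·(-57.45)
= 3283.2 + 492.032 + 1709.712 = 5484.944.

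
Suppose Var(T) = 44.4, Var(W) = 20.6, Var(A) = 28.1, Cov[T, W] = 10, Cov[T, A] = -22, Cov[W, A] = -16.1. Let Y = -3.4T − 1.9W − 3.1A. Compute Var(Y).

Var(Y) = a²·Var(T) + b²·Var(W) + c²·Var(A) + 2ab·Cov[T, W] + 2ac·Cov[T, A] + 2bc·Cov[W, A], with a = -3.4, b = -1.9, c = -3.1.
= 513.264 + 74.366 + 270.041 + 129.2 + (-463.76) + (-189.658)
= 333.453.

Var(Y) = 333.453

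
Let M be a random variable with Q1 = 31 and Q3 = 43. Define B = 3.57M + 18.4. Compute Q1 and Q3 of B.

a = 3.57 > 0: Q1(B) = a·Q1(M)+b = 129.07, Q3(B) = a·Q3(M)+b = 171.91.

Q1(B) = 129.07, Q3(B) = 171.91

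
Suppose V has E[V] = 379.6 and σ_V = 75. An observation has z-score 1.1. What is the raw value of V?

V = 462.1

V = E[V] + z·σ_V = 379.6 + 1.1·75 = 462.1.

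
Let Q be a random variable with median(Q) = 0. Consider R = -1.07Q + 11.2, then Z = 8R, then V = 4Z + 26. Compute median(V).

median(V) = 384.4

median(R) = (-1.07)·0 + 11.2 = 11.2.
median(Z) = 8·11.2 = 89.6.
median(V) = 4·89.6 + 26 = 384.4.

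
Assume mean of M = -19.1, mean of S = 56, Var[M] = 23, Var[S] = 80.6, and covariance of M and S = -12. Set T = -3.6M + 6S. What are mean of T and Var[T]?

mean of T = (-3.6)·mean of M + 6·mean of S = (-3.6)·(-19.1) + 6·56 = 404.76.
Var[T] = a²·Var[M] + b²·Var[S] + 2ab·covariance of M and S with a = -3.6, b = 6.
= (-3.6)²·23 + 6²·80.6 + 2·(-3.6)·6·(-12)
= 298.08 + 2901.6 + 518.4 = 3718.08.

mean of T = 404.76, Var[T] = 3718.08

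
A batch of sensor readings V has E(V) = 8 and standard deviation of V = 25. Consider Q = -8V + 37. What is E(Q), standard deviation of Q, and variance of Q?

Q = -8V + 37 is linear with a = -8, b = 37.
E(Q) = a·E(V) + b = (-8)·8 + 37 = -27.
standard deviation of Q = |a|·standard deviation of V = |-8|·25 = 200.
variance of V = 25² = 625.
variance of Q = a²·variance of V = (-8)²·625 = 40000 (the additive constant 37 does not affect variance).

E(Q) = -27, standard deviation of Q = 200, variance of Q = 40000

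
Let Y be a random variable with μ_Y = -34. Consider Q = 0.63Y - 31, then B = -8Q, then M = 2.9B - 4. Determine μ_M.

μ_M = 1212.144

μ_Q = 0.63·(-34) + (-31) = -52.42.
μ_B = (-8)·(-52.42) = 419.36.
μ_M = 2.9·419.36 + (-4) = 1212.144.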